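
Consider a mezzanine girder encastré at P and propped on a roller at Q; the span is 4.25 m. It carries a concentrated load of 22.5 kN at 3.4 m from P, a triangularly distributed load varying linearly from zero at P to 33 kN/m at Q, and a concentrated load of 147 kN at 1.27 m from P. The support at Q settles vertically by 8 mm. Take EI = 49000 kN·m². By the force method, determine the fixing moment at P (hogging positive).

M_P = 220.4 kN·m

Take the reaction at Q as the redundant and release it; the primary structure is a cantilever fixed at P.
Free-end deflection of the primary structure under the applied loading (downward +):
  point load 22.5 at a = 3.4: Pa²(3L − a)/(6EI) = 405.3/EI
  triangular load, peak 33 at the free end: 11w₀L⁴/(120EI) = 986.9/EI
  point load 147 at a = 1.27: Pa²(3L − a)/(6EI) = 453.6/EI
  δ_0 = 1846/EI
Tip deflection under a unit load at Q: L³/(3EI) = 25.59/EI.
With EI = 49000 kN·m²: δ_0 = 0.037671 m and δ_{QQ} = 0.000522 m/kN.
Compatibility — the beam at Q must follow the support down by 0.008 m: δ_0 − R_Q·δ_{QQ} = 0.008, so R_Q = (0.037671 − 0.008)/0.000522 = 56.82 kN.
Moment equilibrium about P: M_P = Σ(load moments about P) − R_Q·L = 461.9 − 56.82×4.25 = 220.4 kN·m.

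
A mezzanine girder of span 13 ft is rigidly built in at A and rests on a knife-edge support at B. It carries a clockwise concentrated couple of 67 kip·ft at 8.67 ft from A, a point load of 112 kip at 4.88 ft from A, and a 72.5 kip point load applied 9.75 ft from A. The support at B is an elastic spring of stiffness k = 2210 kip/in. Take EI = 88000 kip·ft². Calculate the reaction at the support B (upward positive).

R_B = 73.13 kip

Take the reaction at B as the redundant and release it; the primary structure is a cantilever fixed at A.
Free-end deflection of the primary structure under the applied loading (downward +):
  clockwise couple 67 at a = 8.67: M₀a(2L − a)/(2EI) = 5033/EI
  point load 112 at a = 4.88: Pa²(3L − a)/(6EI) = 15168/EI
  point load 72.5 at a = 9.75: Pa²(3L − a)/(6EI) = 33599/EI
  δ_0 = 53800/EI
Flexibility coefficient — unit upward force at B: δ_{BB} = L³/(3EI) = 732.3/EI.
With EI = 88000 kip·ft²: δ_0 = 0.61136 ft and δ_{BB} = 0.008322 ft/kip.
Compatibility — the spring shortens by R_B/k under the reaction it provides: δ_0 − R_B·δ_{BB} = R_B/k. With 1/k = 1/(2210×12) ft/kip = 0.000038 ft/kip, R_B = δ_0 / (δ_{BB} + 1/k) = 0.61136 / (0.008322 + 0.000038) = 73.13 kip.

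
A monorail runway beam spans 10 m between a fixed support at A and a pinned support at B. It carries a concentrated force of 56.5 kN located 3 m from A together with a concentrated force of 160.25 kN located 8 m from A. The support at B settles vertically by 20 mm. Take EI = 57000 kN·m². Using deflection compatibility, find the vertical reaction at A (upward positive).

R_A = 100.5 kN

Remove the prop at B; the released (primary) structure is a cantilever built in at A.
Deflection at B on the released cantilever, summing each load's contribution:
  point load 56.5 at a = 3: Pa²(3L − a)/(6EI) = 2288/EI
  point load 160.25 at a = 8: Pa²(3L − a)/(6EI) = 37605/EI
  δ_0 = 39894/EI
Tip deflection under a unit load at B: L³/(3EI) = 333.3/EI.
With EI = 57000 kN·m²: δ_0 = 0.69989 m and δ_{BB} = 0.005848 m/kN.
Compatibility — the beam at B must follow the support down by 0.02 m: δ_0 − R_B·δ_{BB} = 0.02, so R_B = (0.69989 − 0.02)/0.005848 = 116.3 kN.
Vertical equilibrium: R_A = ΣP − R_B = 216.8 − 116.3 = 100.5 kN.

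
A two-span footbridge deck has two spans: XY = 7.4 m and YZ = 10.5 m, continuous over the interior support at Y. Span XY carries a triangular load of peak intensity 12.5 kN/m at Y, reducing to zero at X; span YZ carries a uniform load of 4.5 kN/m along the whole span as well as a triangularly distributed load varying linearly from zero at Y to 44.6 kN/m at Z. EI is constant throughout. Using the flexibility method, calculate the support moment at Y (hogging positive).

Release continuity at Y by inserting a hinge; the redundant is the internal moment M_Y. The primary structure is two simply-supported spans XY and YZ.
Rotations at Y on the released spans (each span's end-slope, ×1/EI):
  span XY: triangular load, peak 12.5: w₀L³/(45EI) = 112.6/EI
  span YZ: UDL 4.5: wL³/(24EI) = 217.1/EI
  span YZ: triangular load, peak 44.6: 7w₀L³/(360EI) = 1004/EI
  relative rotation θ_0 = (112.6 + 1221)/EI = 1334/EI
A unit hogging moment at Y produces rotation L₁/(3EI) + L₂/(3EI) = 5.967/EI.
Slope continuity at Y: θ_0 = M_Y·5.967/EI, so M_Y = 1334/5.967 = 223.5 kN·m (hogging).

M_Y = 223.5 kN·m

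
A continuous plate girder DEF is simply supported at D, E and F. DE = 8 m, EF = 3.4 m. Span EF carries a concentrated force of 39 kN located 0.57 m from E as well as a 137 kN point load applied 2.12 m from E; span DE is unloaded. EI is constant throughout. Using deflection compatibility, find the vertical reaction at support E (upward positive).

R_E = 95.56 kN

Insert a hinge at E; M_E is the redundant, and each span becomes simply supported.
End slopes at the hinge E, treating each span as simply supported:
  span EF: point load 39 at a = 0.57: Pab(L + b)/(6LEI) = 19.21/EI
  span EF: point load 137 at a = 2.12: Pab(L + b)/(6LEI) = 85.29/EI
  relative rotation θ_0 = (0 + 104.5)/EI = 104.5/EI
A unit hogging moment at E produces rotation L₁/(3EI) + L₂/(3EI) = 3.8/EI.
Compatibility: M_E·(L₁+L₂)/(3EI) = θ_0, giving M_E = 27.5 kN·m (hogging).
Span DE, ΣM about D with M_E applied at E: R_E^{DE}·8 = 0 + 27.5, so R_E^{DE} = 3.437 kN and R_D = 0 − 3.437 = -3.437 kN.
Span EF, ΣM about F: R_E^{EF}·3.4 = 285.7 + 27.5, so R_E^{EF} = 92.13 kN and R_F = 176 − 92.13 = 83.87 kN.
R_E = 3.437 + 92.13 = 95.56 kN.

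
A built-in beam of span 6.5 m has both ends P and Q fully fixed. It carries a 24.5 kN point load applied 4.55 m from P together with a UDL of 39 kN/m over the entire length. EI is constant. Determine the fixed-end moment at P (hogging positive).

Release both end moments; the primary structure is a simply-supported span PQ with redundants M_P and M_Q.
On the primary (simply-supported) span, the end slopes from the loading are:
  at P: point load 24.5 at a = 4.55: Pab(L + b)/(6LEI) = 47.1/EI
  at Q: point load 24.5 at a = 4.55: Pab(L + a)/(6LEI) = 61.59/EI
  at P: UDL 39: wL³/(24EI) = 446.3/EI
  at Q: UDL 39: wL³/(24EI) = 446.3/EI
  θ_P0 = 493.4/EI,  θ_Q0 = 507.9/EI
Flexibility coefficients: a unit moment at one end gives L/(3EI) there and L/(6EI) at the far end, so f₁₁ = f₂₂ = 2.167/EI and f₁₂ = f₂₁ = 1.083/EI.
Compatibility — zero rotation at each built-in end:
  2.167 M_P + 1.083 M_Q = 493.4
  1.083 M_P + 2.167 M_Q = 507.9
Solving the pair gives M_P = 147.3 kN·m and M_Q = 160.7 kN·m (hogging).

M_P = 147.3 kN·m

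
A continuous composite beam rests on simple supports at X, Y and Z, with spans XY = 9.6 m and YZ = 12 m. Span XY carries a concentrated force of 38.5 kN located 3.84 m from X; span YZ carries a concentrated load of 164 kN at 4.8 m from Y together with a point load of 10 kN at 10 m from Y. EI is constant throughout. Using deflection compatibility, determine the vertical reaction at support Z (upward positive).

R_Z = 53.69 kN

Release continuity at Y by inserting a hinge; the redundant is the internal moment M_Y. The primary structure is two simply-supported spans XY and YZ.
Rotations at Y on the released spans (each span's end-slope, ×1/EI):
  span XY: point load 38.5 at a = 3.84: Pab(L + a)/(6LEI) = 198.7/EI
  span YZ: point load 164 at a = 4.8: Pab(L + b)/(6LEI) = 1511/EI
  span YZ: point load 10 at a = 10: Pab(L + b)/(6LEI) = 38.89/EI
  relative rotation θ_0 = (198.7 + 1550)/EI = 1749/EI
A unit hogging moment at Y produces rotation L₁/(3EI) + L₂/(3EI) = 7.2/EI.
Compatibility: M_Y·(L₁+L₂)/(3EI) = θ_0, giving M_Y = 242.9 kN·m (hogging).
Span YZ, ΣM about Z: R_Y^{YZ}·12 = 1201 + 242.9, so R_Y^{YZ} = 120.3 kN and R_Z = 174 − 120.3 = 53.69 kN.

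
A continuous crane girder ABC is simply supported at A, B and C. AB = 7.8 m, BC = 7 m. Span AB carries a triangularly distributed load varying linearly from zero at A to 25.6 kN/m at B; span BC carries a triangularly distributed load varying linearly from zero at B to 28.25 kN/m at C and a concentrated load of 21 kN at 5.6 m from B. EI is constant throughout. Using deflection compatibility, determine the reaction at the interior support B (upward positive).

Release continuity at B by inserting a hinge; the redundant is the internal moment M_B. The primary structure is two simply-supported spans AB and BC.
End slopes at the hinge B, treating each span as simply supported:
  span AB: triangular load, peak 25.6: w₀L³/(45EI) = 270/EI
  span BC: triangular load, peak 28.25: 7w₀L³/(360EI) = 188.4/EI
  span BC: point load 21 at a = 5.6: Pab(L + b)/(6LEI) = 32.93/EI
  relative rotation θ_0 = (270 + 221.3)/EI = 491.3/EI
A unit hogging moment at B produces rotation L₁/(3EI) + L₂/(3EI) = 4.933/EI.
Compatibility: M_B·(L₁+L₂)/(3EI) = θ_0, giving M_B = 99.59 kN·m (hogging).
Span AB, ΣM about A with M_B applied at B: R_B^{AB}·7.8 = 519.2 + 99.59, so R_B^{AB} = 79.33 kN and R_A = 99.84 − 79.33 = 20.51 kN.
Span BC, ΣM about C: R_B^{BC}·7 = 260.1 + 99.59, so R_B^{BC} = 51.39 kN and R_C = 119.9 − 51.39 = 68.49 kN.
R_B = 79.33 + 51.39 = 130.7 kN.

R_B = 130.7 kN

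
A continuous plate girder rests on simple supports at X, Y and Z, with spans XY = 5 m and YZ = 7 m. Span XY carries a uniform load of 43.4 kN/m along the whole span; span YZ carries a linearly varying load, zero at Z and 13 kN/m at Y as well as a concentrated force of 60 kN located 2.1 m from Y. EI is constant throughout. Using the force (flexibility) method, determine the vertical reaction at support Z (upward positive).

Insert a hinge at Y; M_Y is the redundant, and each span becomes simply supported.
Rotations at Y on the released spans (each span's end-slope, ×1/EI):
  span XY: UDL 43.4: wL³/(24EI) = 226/EI
  span YZ: triangular load, peak 13: w₀L³/(45EI) = 99.09/EI
  span YZ: point load 60 at a = 2.1: Pab(L + b)/(6LEI) = 174.9/EI
  relative rotation θ_0 = (226 + 274)/EI = 500.1/EI
A unit hogging moment at Y produces rotation L₁/(3EI) + L₂/(3EI) = 4/EI.
Compatibility: M_Y·(L₁+L₂)/(3EI) = θ_0, giving M_Y = 125 kN·m (hogging).
Span YZ, ΣM about Z: R_Y^{YZ}·7 = 506.3 + 125, so R_Y^{YZ} = 90.19 kN and R_Z = 105.5 − 90.19 = 15.31 kN.

R_Z = 15.31 kN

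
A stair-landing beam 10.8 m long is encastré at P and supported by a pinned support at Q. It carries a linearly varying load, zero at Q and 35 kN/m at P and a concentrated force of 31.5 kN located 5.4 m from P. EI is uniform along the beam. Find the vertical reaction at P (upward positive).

Take the reaction at Q as the redundant and release it; the primary structure is a cantilever fixed at P.
Downward deflection at the released point Q due to the loads:
  triangular load, peak 35 at the fixed end: w₀L⁴/(30EI) = 15872/EI
  point load 31.5 at a = 5.4: Pa²(3L − a)/(6EI) = 4133/EI
  δ_0 = 20006/EI
Tip deflection under a unit load at Q: L³/(3EI) = 419.9/EI.
The prop prevents deflection at Q: R_Q = δ_0/δ_{QQ} = 20006/419.9 = 47.64 kN.
Vertical equilibrium: R_P = ΣP − R_Q = 220.5 − 47.64 = 172.9 kN.

R_P = 172.9 kN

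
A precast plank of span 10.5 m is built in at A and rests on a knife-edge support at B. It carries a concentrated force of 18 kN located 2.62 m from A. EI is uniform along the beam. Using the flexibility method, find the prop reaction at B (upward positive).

Remove the prop at B; the released (primary) structure is a cantilever built in at A.
Downward deflection at the released point B due to the loads:
  point load 18 at a = 2.62: Pa²(3L − a)/(6EI) = 594.7/EI
Flexibility coefficient — unit upward force at B: δ_{BB} = L³/(3EI) = 385.9/EI.
Compatibility at B: δ_0 − R_B·δ_{BB} = 0, so R_B = 594.7/385.9 = 1.541 kN.

R_B = 1.541 kN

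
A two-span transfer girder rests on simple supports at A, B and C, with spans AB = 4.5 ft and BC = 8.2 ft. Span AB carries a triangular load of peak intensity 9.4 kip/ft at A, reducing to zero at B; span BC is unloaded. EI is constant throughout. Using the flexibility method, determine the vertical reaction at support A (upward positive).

R_A = 13.23 kip

Release continuity at B by inserting a hinge; the redundant is the internal moment M_B. The primary structure is two simply-supported spans AB and BC.
End slopes at the hinge B, treating each span as simply supported:
  span AB: triangular load, peak 9.4: 7w₀L³/(360EI) = 16.66/EI
  relative rotation θ_0 = (16.66 + 0)/EI = 16.66/EI
A unit hogging moment at B produces rotation L₁/(3EI) + L₂/(3EI) = 4.233/EI.
Slope continuity at B: θ_0 = M_B·4.233/EI, so M_B = 16.66/4.233 = 3.934 kip·ft (hogging).
Span AB, ΣM about A with M_B applied at B: R_B^{AB}·4.5 = 31.73 + 3.934, so R_B^{AB} = 7.924 kip and R_A = 21.15 − 7.924 = 13.23 kip.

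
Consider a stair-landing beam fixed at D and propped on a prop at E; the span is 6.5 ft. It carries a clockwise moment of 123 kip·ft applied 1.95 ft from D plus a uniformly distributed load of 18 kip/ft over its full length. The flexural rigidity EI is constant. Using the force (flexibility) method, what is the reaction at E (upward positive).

R_E = 58.35 kip

Choose R_E as the redundant. The primary structure is the cantilever fixed at D.
Deflection at E on the released cantilever, summing each load's contribution:
  clockwise couple 123 at a = 1.95: M₀a(2L − a)/(2EI) = 1325/EI
  UDL 18: wL⁴/(8EI) = 4016/EI
  δ_0 = 5342/EI
Tip deflection under a unit load at E: L³/(3EI) = 91.54/EI.
Compatibility at E: δ_0 − R_E·δ_{EE} = 0, so R_E = 5342/91.54 = 58.35 kip.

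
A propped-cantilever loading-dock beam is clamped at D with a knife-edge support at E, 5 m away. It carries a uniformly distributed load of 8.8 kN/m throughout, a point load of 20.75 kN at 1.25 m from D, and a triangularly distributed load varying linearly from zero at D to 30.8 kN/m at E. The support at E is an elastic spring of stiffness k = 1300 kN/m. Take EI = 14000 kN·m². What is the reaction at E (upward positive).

R_E = 48.18 kN

Take the reaction at E as the redundant and release it; the primary structure is a cantilever fixed at D.
Free-end deflection of the primary structure under the applied loading (downward +):
  UDL 8.8: wL⁴/(8EI) = 687.5/EI
  point load 20.75 at a = 1.25: Pa²(3L − a)/(6EI) = 74.3/EI
  triangular load, peak 30.8 at the free end: 11w₀L⁴/(120EI) = 1765/EI
  δ_0 = 2526/EI
Flexibility coefficient — unit upward force at E: δ_{EE} = L³/(3EI) = 41.67/EI.
With EI = 14000 kN·m²: δ_0 = 0.18046 m and δ_{EE} = 0.002976 m/kN.
Compatibility — the spring shortens by R_E/k under the reaction it provides: δ_0 − R_E·δ_{EE} = R_E/k. With 1/k = 0.000769 m/kN, R_E = δ_0 / (δ_{EE} + 1/k) = 0.18046 / (0.002976 + 0.000769) = 48.18 kN.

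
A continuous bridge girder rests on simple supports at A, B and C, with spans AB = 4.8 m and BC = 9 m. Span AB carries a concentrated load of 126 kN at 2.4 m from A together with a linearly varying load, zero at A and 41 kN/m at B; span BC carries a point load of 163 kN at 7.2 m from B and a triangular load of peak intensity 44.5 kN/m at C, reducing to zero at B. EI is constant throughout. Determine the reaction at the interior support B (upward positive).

Release continuity at B by inserting a hinge; the redundant is the internal moment M_B. The primary structure is two simply-supported spans AB and BC.
Rotations at B on the released spans (each span's end-slope, ×1/EI):
  span AB: point load 126 at a = 2.4: Pab(L + a)/(6LEI) = 181.4/EI
  span AB: triangular load, peak 41: w₀L³/(45EI) = 100.8/EI
  span BC: point load 163 at a = 7.2: Pab(L + b)/(6LEI) = 422.5/EI
  span BC: triangular load, peak 44.5: 7w₀L³/(360EI) = 630.8/EI
  relative rotation θ_0 = (282.2 + 1053)/EI = 1335/EI
A unit hogging moment at B produces rotation L₁/(3EI) + L₂/(3EI) = 4.6/EI.
Slope continuity at B: θ_0 = M_B·4.6/EI, so M_B = 1335/4.6 = 290.3 kN·m (hogging).
Span AB, ΣM about A with M_B applied at B: R_B^{AB}·4.8 = 617.3 + 290.3, so R_B^{AB} = 189.1 kN and R_A = 224.4 − 189.1 = 35.32 kN.
Span BC, ΣM about C: R_B^{BC}·9 = 894.1 + 290.3, so R_B^{BC} = 131.6 kN and R_C = 363.2 − 131.6 = 231.6 kN.
R_B = 189.1 + 131.6 = 320.7 kN.

R_B = 320.7 kN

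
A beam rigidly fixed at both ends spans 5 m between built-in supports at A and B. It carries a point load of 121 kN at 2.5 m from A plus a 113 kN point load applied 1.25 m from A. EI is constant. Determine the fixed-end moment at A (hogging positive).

M_A = 155.1 kN·m

Take the two fixed-end moments M_A, M_B as redundants; the released structure is the simple span AB.
Simple-span end rotations at A and B under the given loads:
  at A: point load 121 at a = 2.5: Pab(L + b)/(6LEI) = 189.1/EI
  at B: point load 121 at a = 2.5: Pab(L + a)/(6LEI) = 189.1/EI
  at A: point load 113 at a = 1.25: Pab(L + b)/(6LEI) = 154.5/EI
  at B: point load 113 at a = 1.25: Pab(L + a)/(6LEI) = 110.4/EI
  θ_A0 = 343.6/EI,  θ_B0 = 299.4/EI
Flexibility coefficients: a unit moment at one end gives L/(3EI) there and L/(6EI) at the far end, so f₁₁ = f₂₂ = 1.667/EI and f₁₂ = f₂₁ = 0.8333/EI.
Compatibility — zero rotation at each built-in end:
  1.667 M_A + 0.8333 M_B = 343.6
  0.8333 M_A + 1.667 M_B = 299.4
Solving the pair gives M_A = 155.1 kN·m and M_B = 102.1 kN·m (hogging).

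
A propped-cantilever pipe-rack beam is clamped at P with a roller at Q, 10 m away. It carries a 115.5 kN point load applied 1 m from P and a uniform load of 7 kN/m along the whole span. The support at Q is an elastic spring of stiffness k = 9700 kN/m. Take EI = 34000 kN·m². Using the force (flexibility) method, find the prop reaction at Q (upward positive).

Release the roller at Q. Primary structure: cantilever fixed at P.
Downward deflection at the released point Q due to the loads:
  point load 115.5 at a = 1: Pa²(3L − a)/(6EI) = 558.2/EI
  UDL 7: wL⁴/(8EI) = 8750/EI
  δ_0 = 9308/EI
Tip deflection under a unit load at Q: L³/(3EI) = 333.3/EI.
With EI = 34000 kN·m²: δ_0 = 0.27377 m and δ_{QQ} = 0.009804 m/kN.
Compatibility — the spring shortens by R_Q/k under the reaction it provides: δ_0 − R_Q·δ_{QQ} = R_Q/k. With 1/k = 0.000103 m/kN, R_Q = δ_0 / (δ_{QQ} + 1/k) = 0.27377 / (0.009804 + 0.000103) = 27.63 kN.

R_Q = 27.63 kN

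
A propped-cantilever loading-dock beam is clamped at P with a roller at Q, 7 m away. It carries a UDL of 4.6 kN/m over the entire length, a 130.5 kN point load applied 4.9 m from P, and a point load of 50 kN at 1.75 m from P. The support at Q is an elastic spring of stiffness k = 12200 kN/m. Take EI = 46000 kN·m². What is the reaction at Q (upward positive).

Release the roller at Q. Primary structure: cantilever fixed at P.
Free-end deflection of the primary structure under the applied loading (downward +):
  UDL 4.6: wL⁴/(8EI) = 1381/EI
  point load 130.5 at a = 4.9: Pa²(3L − a)/(6EI) = 8408/EI
  point load 50 at a = 1.75: Pa²(3L − a)/(6EI) = 491.3/EI
  δ_0 = 10280/EI
Flexibility coefficient — unit upward force at Q: δ_{QQ} = L³/(3EI) = 114.3/EI.
With EI = 46000 kN·m²: δ_0 = 0.22347 m and δ_{QQ} = 0.002486 m/kN.
Compatibility — the spring shortens by R_Q/k under the reaction it provides: δ_0 − R_Q·δ_{QQ} = R_Q/k. With 1/k = 0.000082 m/kN, R_Q = δ_0 / (δ_{QQ} + 1/k) = 0.22347 / (0.002486 + 0.000082) = 87.04 kN.

R_Q = 87.04 kN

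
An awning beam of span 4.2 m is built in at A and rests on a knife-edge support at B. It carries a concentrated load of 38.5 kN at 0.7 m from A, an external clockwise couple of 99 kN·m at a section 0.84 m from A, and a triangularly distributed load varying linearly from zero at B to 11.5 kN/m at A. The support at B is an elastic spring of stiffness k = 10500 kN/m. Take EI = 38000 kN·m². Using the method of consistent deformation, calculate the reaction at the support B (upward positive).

R_B = 16.64 kN

Take the reaction at B as the redundant and release it; the primary structure is a cantilever fixed at A.
Primary-structure tip deflection at B by superposition:
  point load 38.5 at a = 0.7: Pa²(3L − a)/(6EI) = 37.42/EI
  clockwise couple 99 at a = 0.84: M₀a(2L − a)/(2EI) = 314.3/EI
  triangular load, peak 11.5 at the fixed end: w₀L⁴/(30EI) = 119.3/EI
  δ_0 = 471/EI
Tip deflection under a unit load at B: L³/(3EI) = 24.7/EI.
With EI = 38000 kN·m²: δ_0 = 0.012396 m and δ_{BB} = 0.00065 m/kN.
Compatibility — the spring shortens by R_B/k under the reaction it provides: δ_0 − R_B·δ_{BB} = R_B/k. With 1/k = 0.000095 m/kN, R_B = δ_0 / (δ_{BB} + 1/k) = 0.012396 / (0.00065 + 0.000095) = 16.64 kN.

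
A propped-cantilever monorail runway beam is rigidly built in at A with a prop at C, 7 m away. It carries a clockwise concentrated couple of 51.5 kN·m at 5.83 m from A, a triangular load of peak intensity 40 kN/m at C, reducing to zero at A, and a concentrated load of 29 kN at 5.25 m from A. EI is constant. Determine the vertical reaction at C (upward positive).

Take the reaction at C as the redundant and release it; the primary structure is a cantilever fixed at A.
Primary-structure tip deflection at C by superposition:
  clockwise couple 51.5 at a = 5.83: M₀a(2L − a)/(2EI) = 1227/EI
  triangular load, peak 40 at the free end: 11w₀L⁴/(120EI) = 8804/EI
  point load 29 at a = 5.25: Pa²(3L − a)/(6EI) = 2098/EI
  δ_0 = 12128/EI
Flexibility coefficient — unit upward force at C: δ_{CC} = L³/(3EI) = 114.3/EI.
Compatibility at C: δ_0 − R_C·δ_{CC} = 0, so R_C = 12128/114.3 = 106.1 kN.

R_C = 106.1 kN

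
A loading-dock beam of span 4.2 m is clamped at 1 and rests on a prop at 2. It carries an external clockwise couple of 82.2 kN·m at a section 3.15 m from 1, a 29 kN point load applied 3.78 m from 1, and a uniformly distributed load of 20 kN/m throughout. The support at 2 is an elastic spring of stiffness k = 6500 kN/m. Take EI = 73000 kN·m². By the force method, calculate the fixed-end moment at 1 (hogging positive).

M_1 = 126.6 kN·m

Choose R_2 as the redundant. The primary structure is the cantilever fixed at 1.
Downward deflection at the released point 2 due to the loads:
  clockwise couple 82.2 at a = 3.15: M₀a(2L − a)/(2EI) = 679.7/EI
  point load 29 at a = 3.78: Pa²(3L − a)/(6EI) = 609.1/EI
  UDL 20: wL⁴/(8EI) = 777.9/EI
  δ_0 = 2067/EI
Tip deflection under a unit load at 2: L³/(3EI) = 24.7/EI.
With EI = 73000 kN·m²: δ_0 = 0.028311 m and δ_{22} = 0.000338 m/kN.
Compatibility — the spring shortens by R_2/k under the reaction it provides: δ_0 − R_2·δ_{22} = R_2/k. With 1/k = 0.000154 m/kN, R_2 = δ_0 / (δ_{22} + 1/k) = 0.028311 / (0.000338 + 0.000154) = 57.53 kN.
Moment equilibrium about 1: M_1 = Σ(load moments about 1) − R_2·L = 368.2 − 57.53×4.2 = 126.6 kN·m.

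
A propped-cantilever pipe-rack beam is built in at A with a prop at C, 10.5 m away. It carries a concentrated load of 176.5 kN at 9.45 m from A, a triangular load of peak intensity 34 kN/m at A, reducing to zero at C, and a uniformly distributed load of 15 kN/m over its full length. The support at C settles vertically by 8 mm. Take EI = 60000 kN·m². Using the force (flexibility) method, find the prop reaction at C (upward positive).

R_C = 243.6 kN

Remove the prop at C; the released (primary) structure is a cantilever built in at A.
Free-end deflection of the primary structure under the applied loading (downward +):
  point load 176.5 at a = 9.45: Pa²(3L − a)/(6EI) = 57925/EI
  triangular load, peak 34 at the fixed end: w₀L⁴/(30EI) = 13776/EI
  UDL 15: wL⁴/(8EI) = 22791/EI
  δ_0 = 94491/EI
Tip deflection under a unit load at C: L³/(3EI) = 385.9/EI.
With EI = 60000 kN·m²: δ_0 = 1.5749 m and δ_{CC} = 0.006431 m/kN.
Compatibility — the beam at C must follow the support down by 0.008 m: δ_0 − R_C·δ_{CC} = 0.008, so R_C = (1.5749 − 0.008)/0.006431 = 243.6 kN.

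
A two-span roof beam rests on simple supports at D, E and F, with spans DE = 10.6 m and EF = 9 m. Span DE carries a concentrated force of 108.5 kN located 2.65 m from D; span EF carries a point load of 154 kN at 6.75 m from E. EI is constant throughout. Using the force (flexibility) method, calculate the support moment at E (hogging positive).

Insert a hinge at E; M_E is the redundant, and each span becomes simply supported.
Discontinuity in slope at E on the released structure — sum the simple-span end rotations:
  span DE: point load 108.5 at a = 2.65: Pab(L + a)/(6LEI) = 476.2/EI
  span EF: point load 154 at a = 6.75: Pab(L + b)/(6LEI) = 487.3/EI
  relative rotation θ_0 = (476.2 + 487.3)/EI = 963.5/EI
A unit hogging moment at E produces rotation L₁/(3EI) + L₂/(3EI) = 6.533/EI.
Compatibility: M_E·(L₁+L₂)/(3EI) = θ_0, giving M_E = 147.5 kN·m (hogging).

M_E = 147.5 kN·m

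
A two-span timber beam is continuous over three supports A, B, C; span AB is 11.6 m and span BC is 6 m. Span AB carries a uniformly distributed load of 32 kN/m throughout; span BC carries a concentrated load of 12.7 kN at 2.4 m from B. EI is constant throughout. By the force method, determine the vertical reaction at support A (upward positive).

Release continuity at B by inserting a hinge; the redundant is the internal moment M_B. The primary structure is two simply-supported spans AB and BC.
End slopes at the hinge B, treating each span as simply supported:
  span AB: UDL 32: wL³/(24EI) = 2081/EI
  span BC: point load 12.7 at a = 2.4: Pab(L + b)/(6LEI) = 29.26/EI
  relative rotation θ_0 = (2081 + 29.26)/EI = 2110/EI
A unit hogging moment at B produces rotation L₁/(3EI) + L₂/(3EI) = 5.867/EI.
Compatibility: M_B·(L₁+L₂)/(3EI) = θ_0, giving M_B = 359.7 kN·m (hogging).
Span AB, ΣM about A with M_B applied at B: R_B^{AB}·11.6 = 2153 + 359.7, so R_B^{AB} = 216.6 kN and R_A = 371.2 − 216.6 = 154.6 kN.

R_A = 154.6 kN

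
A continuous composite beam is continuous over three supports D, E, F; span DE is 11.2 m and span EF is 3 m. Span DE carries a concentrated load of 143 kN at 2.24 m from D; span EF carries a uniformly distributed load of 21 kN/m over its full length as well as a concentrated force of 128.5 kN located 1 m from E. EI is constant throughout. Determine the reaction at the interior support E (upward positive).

R_E = 205.5 kN

Take M_E as the redundant. Released structure: two simple spans DE and EF with a hinge at E.
Rotations at E on the released spans (each span's end-slope, ×1/EI):
  span DE: point load 143 at a = 2.24: Pab(L + a)/(6LEI) = 574/EI
  span EF: UDL 21: wL³/(24EI) = 23.62/EI
  span EF: point load 128.5 at a = 1: Pab(L + b)/(6LEI) = 71.39/EI
  relative rotation θ_0 = (574 + 95.01)/EI = 669/EI
A unit hogging moment at E produces rotation L₁/(3EI) + L₂/(3EI) = 4.733/EI.
Compatibility: M_E·(L₁+L₂)/(3EI) = θ_0, giving M_E = 141.3 kN·m (hogging).
Span DE, ΣM about D with M_E applied at E: R_E^{DE}·11.2 = 320.3 + 141.3, so R_E^{DE} = 41.22 kN and R_D = 143 − 41.22 = 101.8 kN.
Span EF, ΣM about F: R_E^{EF}·3 = 351.5 + 141.3, so R_E^{EF} = 164.3 kN and R_F = 191.5 − 164.3 = 27.22 kN.
R_E = 41.22 + 164.3 = 205.5 kN.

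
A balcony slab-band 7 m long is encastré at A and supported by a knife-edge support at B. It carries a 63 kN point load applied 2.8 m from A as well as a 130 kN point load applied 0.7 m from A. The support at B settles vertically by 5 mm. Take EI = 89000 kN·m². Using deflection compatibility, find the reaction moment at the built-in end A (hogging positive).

M_A = 189.7 kN·m

Remove the prop at B; the released (primary) structure is a cantilever built in at A.
Free-end deflection of the primary structure under the applied loading (downward +):
  point load 63 at a = 2.8: Pa²(3L − a)/(6EI) = 1498/EI
  point load 130 at a = 0.7: Pa²(3L − a)/(6EI) = 215.5/EI
  δ_0 = 1714/EI
Tip deflection under a unit load at B: L³/(3EI) = 114.3/EI.
With EI = 89000 kN·m²: δ_0 = 0.019256 m and δ_{BB} = 0.001285 m/kN.
Compatibility — the beam at B must follow the support down by 0.005 m: δ_0 − R_B·δ_{BB} = 0.005, so R_B = (0.019256 − 0.005)/0.001285 = 11.1 kN.
Moment equilibrium about A: M_A = Σ(load moments about A) − R_B·L = 267.4 − 11.1×7 = 189.7 kN·m.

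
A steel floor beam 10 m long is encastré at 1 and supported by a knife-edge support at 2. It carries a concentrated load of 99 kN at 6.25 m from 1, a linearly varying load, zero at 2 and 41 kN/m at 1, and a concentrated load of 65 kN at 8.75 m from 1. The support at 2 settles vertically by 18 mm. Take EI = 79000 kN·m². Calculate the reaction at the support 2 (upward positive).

Remove the prop at 2; the released (primary) structure is a cantilever built in at 1.
Deflection at 2 on the released cantilever, summing each load's contribution:
  point load 99 at a = 6.25: Pa²(3L − a)/(6EI) = 15308/EI
  triangular load, peak 41 at the fixed end: w₀L⁴/(30EI) = 13667/EI
  point load 65 at a = 8.75: Pa²(3L − a)/(6EI) = 17625/EI
  δ_0 = 46600/EI
Flexibility coefficient — unit upward force at 2: δ_{22} = L³/(3EI) = 333.3/EI.
With EI = 79000 kN·m²: δ_0 = 0.58987 m and δ_{22} = 0.004219 m/kN.
Compatibility — the beam at 2 must follow the support down by 0.018 m: δ_0 − R_2·δ_{22} = 0.018, so R_2 = (0.58987 − 0.018)/0.004219 = 135.5 kN.

R_2 = 135.5 kN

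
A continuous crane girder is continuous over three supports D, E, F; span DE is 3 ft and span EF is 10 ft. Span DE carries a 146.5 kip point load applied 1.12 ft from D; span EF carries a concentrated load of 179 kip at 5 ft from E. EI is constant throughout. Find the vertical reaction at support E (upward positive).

R_E = 263.1 kip

Release continuity at E by inserting a hinge; the redundant is the internal moment M_E. The primary structure is two simply-supported spans DE and EF.
Rotations at E on the released spans (each span's end-slope, ×1/EI):
  span DE: point load 146.5 at a = 1.12: Pab(L + a)/(6LEI) = 70.61/EI
  span EF: point load 179 at a = 5: Pab(L + b)/(6LEI) = 1119/EI
  relative rotation θ_0 = (70.61 + 1119)/EI = 1189/EI
A unit hogging moment at E produces rotation L₁/(3EI) + L₂/(3EI) = 4.333/EI.
Compatibility: M_E·(L₁+L₂)/(3EI) = θ_0, giving M_E = 274.5 kip·ft (hogging).
Span DE, ΣM about D with M_E applied at E: R_E^{DE}·3 = 164.1 + 274.5, so R_E^{DE} = 146.2 kip and R_D = 146.5 − 146.2 = 0.3178 kip.
Span EF, ΣM about F: R_E^{EF}·10 = 895 + 274.5, so R_E^{EF} = 116.9 kip and R_F = 179 − 116.9 = 62.05 kip.
R_E = 146.2 + 116.9 = 263.1 kip.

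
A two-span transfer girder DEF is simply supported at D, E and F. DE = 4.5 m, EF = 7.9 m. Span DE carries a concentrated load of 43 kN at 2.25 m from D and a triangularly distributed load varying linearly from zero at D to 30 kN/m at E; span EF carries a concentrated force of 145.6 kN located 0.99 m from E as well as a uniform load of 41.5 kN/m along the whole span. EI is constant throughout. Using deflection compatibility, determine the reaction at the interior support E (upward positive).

R_E = 465.7 kN

Insert a hinge at E; M_E is the redundant, and each span becomes simply supported.
End slopes at the hinge E, treating each span as simply supported:
  span DE: point load 43 at a = 2.25: Pab(L + a)/(6LEI) = 54.42/EI
  span DE: triangular load, peak 30: w₀L³/(45EI) = 60.75/EI
  span EF: point load 145.6 at a = 0.99: Pab(L + b)/(6LEI) = 311.2/EI
  span EF: UDL 41.5: wL³/(24EI) = 852.5/EI
  relative rotation θ_0 = (115.2 + 1164)/EI = 1279/EI
A unit hogging moment at E produces rotation L₁/(3EI) + L₂/(3EI) = 4.133/EI.
Compatibility: M_E·(L₁+L₂)/(3EI) = θ_0, giving M_E = 309.4 kN·m (hogging).
Span DE, ΣM about D with M_E applied at E: R_E^{DE}·4.5 = 299.2 + 309.4, so R_E^{DE} = 135.3 kN and R_D = 110.5 − 135.3 = -24.76 kN.
Span EF, ΣM about F: R_E^{EF}·7.9 = 2301 + 309.4, so R_E^{EF} = 330.4 kN and R_F = 473.4 − 330.4 = 143 kN.
R_E = 135.3 + 330.4 = 465.7 kN.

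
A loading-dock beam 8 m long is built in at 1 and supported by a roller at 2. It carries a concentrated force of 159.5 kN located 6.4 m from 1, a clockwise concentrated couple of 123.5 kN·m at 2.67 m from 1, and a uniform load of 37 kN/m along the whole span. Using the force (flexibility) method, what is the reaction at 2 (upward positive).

R_2 = 236.2 kN

Remove the prop at 2; the released (primary) structure is a cantilever built in at 1.
Primary-structure tip deflection at 2 by superposition:
  point load 159.5 at a = 6.4: Pa²(3L − a)/(6EI) = 19164/EI
  clockwise couple 123.5 at a = 2.67: M₀a(2L − a)/(2EI) = 2198/EI
  UDL 37: wL⁴/(8EI) = 18944/EI
  δ_0 = 40306/EI
Flexibility coefficient — unit upward force at 2: δ_{22} = L³/(3EI) = 170.7/EI.
Compatibility at 2: δ_0 − R_2·δ_{22} = 0, so R_2 = 40306/170.7 = 236.2 kN.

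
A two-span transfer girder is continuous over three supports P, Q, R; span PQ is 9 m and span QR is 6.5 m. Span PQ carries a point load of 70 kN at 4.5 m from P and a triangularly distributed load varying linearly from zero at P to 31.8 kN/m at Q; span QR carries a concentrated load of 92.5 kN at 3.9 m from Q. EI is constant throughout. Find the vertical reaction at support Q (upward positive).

R_Q = 223.2 kN

Take M_Q as the redundant. Released structure: two simple spans PQ and QR with a hinge at Q.
End slopes at the hinge Q, treating each span as simply supported:
  span PQ: point load 70 at a = 4.5: Pab(L + a)/(6LEI) = 354.4/EI
  span PQ: triangular load, peak 31.8: w₀L³/(45EI) = 515.2/EI
  span QR: point load 92.5 at a = 3.9: Pab(L + b)/(6LEI) = 218.9/EI
  relative rotation θ_0 = (869.5 + 218.9)/EI = 1088/EI
A unit hogging moment at Q produces rotation L₁/(3EI) + L₂/(3EI) = 5.167/EI.
Slope continuity at Q: θ_0 = M_Q·5.167/EI, so M_Q = 1088/5.167 = 210.7 kN·m (hogging).
Span PQ, ΣM about P with M_Q applied at Q: R_Q^{PQ}·9 = 1174 + 210.7, so R_Q^{PQ} = 153.8 kN and R_P = 213.1 − 153.8 = 59.29 kN.
Span QR, ΣM about R: R_Q^{QR}·6.5 = 240.5 + 210.7, so R_Q^{QR} = 69.41 kN and R_R = 92.5 − 69.41 = 23.09 kN.
R_Q = 153.8 + 69.41 = 223.2 kN.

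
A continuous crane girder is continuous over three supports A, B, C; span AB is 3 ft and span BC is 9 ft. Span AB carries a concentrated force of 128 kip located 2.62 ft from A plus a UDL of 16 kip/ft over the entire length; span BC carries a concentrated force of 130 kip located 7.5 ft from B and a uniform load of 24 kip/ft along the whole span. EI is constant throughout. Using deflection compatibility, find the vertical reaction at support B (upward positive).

R_B = 384.5 kip

Release continuity at B by inserting a hinge; the redundant is the internal moment M_B. The primary structure is two simply-supported spans AB and BC.
End slopes at the hinge B, treating each span as simply supported:
  span AB: point load 128 at a = 2.62: Pab(L + a)/(6LEI) = 39.79/EI
  span AB: UDL 16: wL³/(24EI) = 18/EI
  span BC: point load 130 at a = 7.5: Pab(L + b)/(6LEI) = 284.4/EI
  span BC: UDL 24: wL³/(24EI) = 729/EI
  relative rotation θ_0 = (57.79 + 1013)/EI = 1071/EI
A unit hogging moment at B produces rotation L₁/(3EI) + L₂/(3EI) = 4/EI.
Slope continuity at B: θ_0 = M_B·4/EI, so M_B = 1071/4 = 267.8 kip·ft (hogging).
Span AB, ΣM about A with M_B applied at B: R_B^{AB}·3 = 407.4 + 267.8, so R_B^{AB} = 225.1 kip and R_A = 176 − 225.1 = -49.05 kip.
Span BC, ΣM about C: R_B^{BC}·9 = 1167 + 267.8, so R_B^{BC} = 159.4 kip and R_C = 346 − 159.4 = 186.6 kip.
R_B = 225.1 + 159.4 = 384.5 kip.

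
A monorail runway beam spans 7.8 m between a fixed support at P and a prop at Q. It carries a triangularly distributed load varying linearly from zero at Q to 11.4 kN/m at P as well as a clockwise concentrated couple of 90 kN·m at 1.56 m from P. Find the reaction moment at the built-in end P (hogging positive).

M_P = 87.64 kN·m

Take the reaction at Q as the redundant and release it; the primary structure is a cantilever fixed at P.
Deflection at Q on the released cantilever, summing each load's contribution:
  triangular load, peak 11.4 at the fixed end: w₀L⁴/(30EI) = 1407/EI
  clockwise couple 90 at a = 1.56: M₀a(2L − a)/(2EI) = 985.6/EI
  δ_0 = 2392/EI
Flexibility coefficient — unit upward force at Q: δ_{QQ} = L³/(3EI) = 158.2/EI.
The prop prevents deflection at Q: R_Q = δ_0/δ_{QQ} = 2392/158.2 = 15.12 kN.
Moment equilibrium about P: M_P = Σ(load moments about P) − R_Q·L = 205.6 − 15.12×7.8 = 87.64 kN·m.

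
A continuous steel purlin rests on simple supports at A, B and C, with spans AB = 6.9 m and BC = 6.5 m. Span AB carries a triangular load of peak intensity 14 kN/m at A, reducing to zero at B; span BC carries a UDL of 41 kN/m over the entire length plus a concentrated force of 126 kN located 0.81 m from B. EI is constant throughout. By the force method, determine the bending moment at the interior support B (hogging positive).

M_B = 165.7 kN·m

Insert a hinge at B; M_B is the redundant, and each span becomes simply supported.
End slopes at the hinge B, treating each span as simply supported:
  span AB: triangular load, peak 14: 7w₀L³/(360EI) = 89.43/EI
  span BC: UDL 41: wL³/(24EI) = 469.2/EI
  span BC: point load 126 at a = 0.81: Pab(L + b)/(6LEI) = 181.5/EI
  relative rotation θ_0 = (89.43 + 650.7)/EI = 740.1/EI
A unit hogging moment at B produces rotation L₁/(3EI) + L₂/(3EI) = 4.467/EI.
Compatibility: M_B·(L₁+L₂)/(3EI) = θ_0, giving M_B = 165.7 kN·m (hogging).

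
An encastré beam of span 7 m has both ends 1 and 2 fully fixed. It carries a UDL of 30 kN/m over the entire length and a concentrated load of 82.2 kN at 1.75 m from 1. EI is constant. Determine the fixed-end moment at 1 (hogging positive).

Take the two fixed-end moments M_1, M_2 as redundants; the released structure is the simple span 12.
Simple-span end rotations at 1 and 2 under the given loads:
  at 1: UDL 30: wL³/(24EI) = 428.8/EI
  at 2: UDL 30: wL³/(24EI) = 428.8/EI
  at 1: point load 82.2 at a = 1.75: Pab(L + b)/(6LEI) = 220.3/EI
  at 2: point load 82.2 at a = 1.75: Pab(L + a)/(6LEI) = 157.3/EI
  θ_10 = 649/EI,  θ_20 = 586.1/EI
Flexibility coefficients: a unit moment at one end gives L/(3EI) there and L/(6EI) at the far end, so f₁₁ = f₂₂ = 2.333/EI and f₁₂ = f₂₁ = 1.167/EI.
Compatibility — zero rotation at each built-in end:
  2.333 M_1 + 1.167 M_2 = 649
  1.167 M_1 + 2.333 M_2 = 586.1
Solving the pair gives M_1 = 203.4 kN·m and M_2 = 149.5 kN·m (hogging).

M_1 = 203.4 kN·m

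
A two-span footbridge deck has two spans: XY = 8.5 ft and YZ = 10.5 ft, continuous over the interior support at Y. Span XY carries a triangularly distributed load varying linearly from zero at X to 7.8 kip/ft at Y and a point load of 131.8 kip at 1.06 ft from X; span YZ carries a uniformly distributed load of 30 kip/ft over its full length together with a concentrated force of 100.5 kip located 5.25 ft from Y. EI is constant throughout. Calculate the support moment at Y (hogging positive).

M_Y = 385.4 kip·ft

Take M_Y as the redundant. Released structure: two simple spans XY and YZ with a hinge at Y.
Discontinuity in slope at Y on the released structure — sum the simple-span end rotations:
  span XY: triangular load, peak 7.8: w₀L³/(45EI) = 106.4/EI
  span XY: point load 131.8 at a = 1.06: Pab(L + a)/(6LEI) = 194.8/EI
  span YZ: UDL 30: wL³/(24EI) = 1447/EI
  span YZ: point load 100.5 at a = 5.25: Pab(L + b)/(6LEI) = 692.5/EI
  relative rotation θ_0 = (301.3 + 2140)/EI = 2441/EI
A unit hogging moment at Y produces rotation L₁/(3EI) + L₂/(3EI) = 6.333/EI.
Compatibility: M_Y·(L₁+L₂)/(3EI) = θ_0, giving M_Y = 385.4 kip·ft (hogging).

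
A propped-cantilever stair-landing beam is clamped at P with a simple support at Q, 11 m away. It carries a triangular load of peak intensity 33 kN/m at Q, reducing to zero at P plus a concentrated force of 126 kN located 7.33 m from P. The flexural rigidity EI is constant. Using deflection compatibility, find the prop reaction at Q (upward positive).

Choose R_Q as the redundant. The primary structure is the cantilever fixed at P.
Downward deflection at the released point Q due to the loads:
  triangular load, peak 33 at the free end: 11w₀L⁴/(120EI) = 44289/EI
  point load 126 at a = 7.33: Pa²(3L − a)/(6EI) = 28964/EI
  δ_0 = 73253/EI
Tip deflection under a unit load at Q: L³/(3EI) = 443.7/EI.
Compatibility at Q: δ_0 − R_Q·δ_{QQ} = 0, so R_Q = 73253/443.7 = 165.1 kN.

R_Q = 165.1 kN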